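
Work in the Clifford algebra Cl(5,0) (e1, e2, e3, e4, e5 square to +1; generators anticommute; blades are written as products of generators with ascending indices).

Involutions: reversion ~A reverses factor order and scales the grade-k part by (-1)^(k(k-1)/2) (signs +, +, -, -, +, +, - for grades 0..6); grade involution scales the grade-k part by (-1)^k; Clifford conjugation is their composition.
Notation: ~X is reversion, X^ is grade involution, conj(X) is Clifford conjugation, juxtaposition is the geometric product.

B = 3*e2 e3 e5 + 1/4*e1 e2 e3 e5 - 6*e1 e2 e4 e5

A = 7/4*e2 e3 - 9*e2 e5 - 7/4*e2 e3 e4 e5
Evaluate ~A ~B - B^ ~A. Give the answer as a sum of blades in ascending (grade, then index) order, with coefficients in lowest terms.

first term: -27*e3 - 21/4*e4 - 21/4*e5 + 51/4*e1 e3 - 857/16*e1 e4 + 7/16*e1 e5 - 21/2*e1 e3 e4 e5
second term: -27*e3 + 21/4*e4 - 21/4*e5 - 33/4*e1 e3 - 871/16*e1 e4 + 7/16*e1 e5 + 21/2*e1 e3 e4 e5
Answer: -21/2*e4 + 21*e1 e3 + 7/8*e1 e4 - 21*e1 e3 e4 e5


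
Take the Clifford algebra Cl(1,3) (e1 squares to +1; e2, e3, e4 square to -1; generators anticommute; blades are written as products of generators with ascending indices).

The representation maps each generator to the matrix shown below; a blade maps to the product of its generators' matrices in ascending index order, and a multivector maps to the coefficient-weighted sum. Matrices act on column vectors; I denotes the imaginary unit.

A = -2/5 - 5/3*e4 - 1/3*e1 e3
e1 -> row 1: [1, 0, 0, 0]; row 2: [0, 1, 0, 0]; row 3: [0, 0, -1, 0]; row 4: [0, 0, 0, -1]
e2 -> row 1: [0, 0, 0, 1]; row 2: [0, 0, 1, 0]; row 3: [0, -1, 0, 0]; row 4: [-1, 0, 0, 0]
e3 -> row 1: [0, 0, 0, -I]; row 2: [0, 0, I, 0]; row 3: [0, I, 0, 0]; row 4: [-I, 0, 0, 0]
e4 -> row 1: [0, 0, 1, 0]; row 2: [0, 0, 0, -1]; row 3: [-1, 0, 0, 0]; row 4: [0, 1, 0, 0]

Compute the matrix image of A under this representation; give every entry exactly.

Bivector images (products of the table entries): rho(e1 e3) = rho(e1)rho(e3) = row 1: [0, 0, 0, -I]; row 2: [0, 0, I, 0]; row 3: [0, -I, 0, 0]; row 4: [I, 0, 0, 0].
M = (-2/5)*1 + (-5/3)*rho(e4) + (-1/3)*rho(e1 e3), summed entrywise (1 is the identity matrix):
Answer: row 1: [-2/5, 0, -5/3, I/3]; row 2: [0, -2/5, -I/3, 5/3]; row 3: [5/3, I/3, -2/5, 0]; row 4: [-I/3, -5/3, 0, -2/5]


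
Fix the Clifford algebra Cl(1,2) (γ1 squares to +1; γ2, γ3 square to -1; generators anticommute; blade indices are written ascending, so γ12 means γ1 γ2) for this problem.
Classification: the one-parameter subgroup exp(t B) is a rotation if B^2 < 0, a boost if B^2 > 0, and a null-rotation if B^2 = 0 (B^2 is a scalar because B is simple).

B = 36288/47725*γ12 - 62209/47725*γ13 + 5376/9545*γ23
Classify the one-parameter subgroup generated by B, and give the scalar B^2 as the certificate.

B^2 term by term: the squares give (36288/47725)^2*(γ12)^2 + (-62209/47725)^2*(γ13)^2 + (5376/9545)^2*(γ23)^2 = 1316818944/2277675625*(+1) + 3869959681/2277675625*(+1) + 28901376/91107025*(-1) = 49/25 (each basis 2-blade squares to minus the product of its generators' squares); cross terms between blades sharing an index anticommute and cancel. So B^2 = 49/25.
Answer: boost, certificate B^2 = 49/25. One invariant decides it: the square 49/25 survives every conjugation, and its sign is exactly the classification.


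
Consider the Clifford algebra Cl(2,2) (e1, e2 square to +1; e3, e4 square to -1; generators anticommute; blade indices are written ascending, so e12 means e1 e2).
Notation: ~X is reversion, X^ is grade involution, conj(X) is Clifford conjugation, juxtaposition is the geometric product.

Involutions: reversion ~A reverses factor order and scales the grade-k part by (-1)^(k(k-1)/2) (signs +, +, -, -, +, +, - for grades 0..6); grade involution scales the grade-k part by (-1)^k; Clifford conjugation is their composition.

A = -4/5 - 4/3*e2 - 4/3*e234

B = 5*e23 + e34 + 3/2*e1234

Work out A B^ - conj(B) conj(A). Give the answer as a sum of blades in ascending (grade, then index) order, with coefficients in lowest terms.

first term: -2*e1 + 4/3*e2 - 20/3*e3 - 20/3*e4 - 4*e23 - 4/5*e34 + 2*e134 - 4/3*e234 - 6/5*e1234
second term: 2*e1 - 4/3*e2 + 20/3*e3 + 20/3*e4 + 4*e23 + 4/5*e34 + 2*e134 - 4/3*e234 - 6/5*e1234
Answer: -4*e1 + 8/3*e2 - 40/3*e3 - 40/3*e4 - 8*e23 - 8/5*e34


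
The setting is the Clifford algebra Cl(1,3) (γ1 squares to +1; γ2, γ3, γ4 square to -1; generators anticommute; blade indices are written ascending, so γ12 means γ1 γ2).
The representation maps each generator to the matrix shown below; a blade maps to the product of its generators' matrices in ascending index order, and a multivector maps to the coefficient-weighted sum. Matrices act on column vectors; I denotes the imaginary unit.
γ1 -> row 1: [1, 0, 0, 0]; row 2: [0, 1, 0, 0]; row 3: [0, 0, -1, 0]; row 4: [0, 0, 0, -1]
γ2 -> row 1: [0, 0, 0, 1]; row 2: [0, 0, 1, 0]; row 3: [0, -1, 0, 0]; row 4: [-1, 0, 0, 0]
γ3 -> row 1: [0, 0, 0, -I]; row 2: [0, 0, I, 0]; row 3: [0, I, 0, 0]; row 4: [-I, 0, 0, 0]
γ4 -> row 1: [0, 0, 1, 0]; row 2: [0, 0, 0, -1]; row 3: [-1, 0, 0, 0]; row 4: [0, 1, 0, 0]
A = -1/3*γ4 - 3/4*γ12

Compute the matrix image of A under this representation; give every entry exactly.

Bivector images (products of the table entries): rho(γ12) = rho(γ1)rho(γ2) = row 1: [0, 0, 0, 1]; row 2: [0, 0, 1, 0]; row 3: [0, 1, 0, 0]; row 4: [1, 0, 0, 0].
M = (-1/3)*rho(γ4) + (-3/4)*rho(γ12), summed entrywise:
Answer: row 1: [0, 0, -1/3, -3/4]; row 2: [0, 0, -3/4, 1/3]; row 3: [1/3, -3/4, 0, 0]; row 4: [-3/4, -1/3, 0, 0]


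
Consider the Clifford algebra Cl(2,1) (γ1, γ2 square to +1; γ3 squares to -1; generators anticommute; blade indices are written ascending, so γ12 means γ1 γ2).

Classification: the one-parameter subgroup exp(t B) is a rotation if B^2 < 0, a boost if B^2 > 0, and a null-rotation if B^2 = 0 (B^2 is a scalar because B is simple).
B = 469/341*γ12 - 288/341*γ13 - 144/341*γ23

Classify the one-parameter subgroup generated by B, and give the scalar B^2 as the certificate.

B^2 term by term: the squares give (469/341)^2*(γ12)^2 + (-288/341)^2*(γ13)^2 + (-144/341)^2*(γ23)^2 = 219961/116281*(-1) + 82944/116281*(+1) + 20736/116281*(+1) = -1 (each basis 2-blade squares to minus the product of its generators' squares); cross terms between blades sharing an index anticommute and cancel. So B^2 = -1.
Answer: rotation, certificate B^2 = -1. Key observation: B^2 = -1 is a conjugation invariant, so its sign decides the class regardless of the surface form of B.


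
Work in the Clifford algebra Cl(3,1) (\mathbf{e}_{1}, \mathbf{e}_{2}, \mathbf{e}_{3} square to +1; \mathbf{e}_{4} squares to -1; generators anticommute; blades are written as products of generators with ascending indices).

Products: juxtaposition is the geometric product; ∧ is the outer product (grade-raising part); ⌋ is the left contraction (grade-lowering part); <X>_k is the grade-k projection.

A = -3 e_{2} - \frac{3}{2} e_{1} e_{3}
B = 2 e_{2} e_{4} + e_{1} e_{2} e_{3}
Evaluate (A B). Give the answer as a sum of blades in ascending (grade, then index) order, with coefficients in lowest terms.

step 1: -\frac{3}{2} e_{2} - 6 e_{4} + 3 e_{1} e_{3} + 3 e_{1} e_{2} e_{3} e_{4}
Answer: -\frac{3}{2} e_{2} - 6 e_{4} + 3 e_{1} e_{3} + 3 e_{1} e_{2} e_{3} e_{4}


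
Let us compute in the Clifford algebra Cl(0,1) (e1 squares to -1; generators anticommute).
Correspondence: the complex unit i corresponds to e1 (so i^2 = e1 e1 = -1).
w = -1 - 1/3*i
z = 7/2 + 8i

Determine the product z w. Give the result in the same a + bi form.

In blades: z = 7/2 + 8*e1, w = -1 - 1/3*e1.
Distribute z over w term by term (generator squares from the signature, products reordered to ascending indices): (7/2)*w = -7/2 - 7/6*e1; (8*e1)*w = 8/3 - 8*e1.
Sum: -5/6 - 55/6*e1; translating back through the correspondence:
Answer: -5/6 - 55/6*i


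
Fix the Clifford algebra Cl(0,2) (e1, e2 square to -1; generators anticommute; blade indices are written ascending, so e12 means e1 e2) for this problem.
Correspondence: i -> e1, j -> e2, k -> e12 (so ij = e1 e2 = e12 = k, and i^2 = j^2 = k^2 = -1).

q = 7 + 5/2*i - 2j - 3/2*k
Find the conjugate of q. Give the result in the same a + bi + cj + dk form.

In blades: q = 7 + 5/2*e1 - 2*e2 - 3/2*e12.
Conjugation here is Clifford conjugation: the scalar is fixed and the grade-1 and grade-2 blades all flip sign, giving 7 - 5/2*e1 + 2*e2 + 3/2*e12; translating back:
Answer: 7 - 5/2*i + 2j + 3/2*k


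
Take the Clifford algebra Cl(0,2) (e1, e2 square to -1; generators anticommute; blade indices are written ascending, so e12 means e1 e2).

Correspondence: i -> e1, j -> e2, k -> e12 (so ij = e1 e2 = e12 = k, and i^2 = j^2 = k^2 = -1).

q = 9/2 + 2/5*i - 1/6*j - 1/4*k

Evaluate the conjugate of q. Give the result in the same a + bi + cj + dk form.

In blades: q = 9/2 + 2/5*e1 - 1/6*e2 - 1/4*e12.
Conjugation here is Clifford conjugation: the scalar is fixed and the grade-1 and grade-2 blades all flip sign, giving 9/2 - 2/5*e1 + 1/6*e2 + 1/4*e12; translating back:
Answer: 9/2 - 2/5*i + 1/6*j + 1/4*k


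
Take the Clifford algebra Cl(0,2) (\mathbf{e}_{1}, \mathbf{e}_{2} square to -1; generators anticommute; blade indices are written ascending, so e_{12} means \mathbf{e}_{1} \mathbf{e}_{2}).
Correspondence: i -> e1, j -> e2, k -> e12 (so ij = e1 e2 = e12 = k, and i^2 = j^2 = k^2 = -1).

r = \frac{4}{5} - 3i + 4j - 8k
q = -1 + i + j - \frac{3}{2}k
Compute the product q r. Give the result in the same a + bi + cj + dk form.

In blades: q = -1 + e_{1} + e_{2} - \frac{3}{2} e_{12}, r = \frac{4}{5} - 3 e_{1} + 4 e_{2} - 8 e_{12}.
Distribute q over r term by term (generator squares from the signature, products reordered to ascending indices): (-1)*r = -\frac{4}{5} + 3 e_{1} - 4 e_{2} + 8 e_{12}; (e_{1})*r = 3 + \frac{4}{5} e_{1} + 8 e_{2} + 4 e_{12}; (e_{2})*r = -4 - 8 e_{1} + \frac{4}{5} e_{2} + 3 e_{12}; (-\frac{3}{2} e_{12})*r = -12 + 6 e_{1} + \frac{9}{2} e_{2} - \frac{6}{5} e_{12}.
Sum: -\frac{69}{5} + \frac{9}{5} e_{1} + \frac{93}{10} e_{2} + \frac{69}{5} e_{12}; translating back through the correspondence:
Answer: -\frac{69}{5} + \frac{9}{5}i + \frac{93}{10}j + \frac{69}{5}k


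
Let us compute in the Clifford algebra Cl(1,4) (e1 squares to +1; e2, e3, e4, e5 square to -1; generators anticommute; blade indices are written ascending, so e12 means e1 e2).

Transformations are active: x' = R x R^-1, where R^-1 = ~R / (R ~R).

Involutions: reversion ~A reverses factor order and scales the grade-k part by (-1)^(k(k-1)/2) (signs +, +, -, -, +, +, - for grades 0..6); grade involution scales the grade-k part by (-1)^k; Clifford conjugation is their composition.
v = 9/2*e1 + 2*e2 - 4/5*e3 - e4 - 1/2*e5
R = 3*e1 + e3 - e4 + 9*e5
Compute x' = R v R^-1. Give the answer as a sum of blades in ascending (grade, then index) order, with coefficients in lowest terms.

~R = 3*e1 + e3 - e4 + 9*e5, and R ~R = -74, so R^-1 = ~R / (-74).
R v = 89/5 + 6*e12 - 69/10*e13 + 3/2*e14 - 42*e15 - 2*e23 + 2*e24 - 18*e25 - 9/5*e34 + 67/10*e35 + 19/2*e45
Answer: -2199/370*e1 - 2*e2 + 59/185*e3 + 274/185*e4 - 1417/370*e5


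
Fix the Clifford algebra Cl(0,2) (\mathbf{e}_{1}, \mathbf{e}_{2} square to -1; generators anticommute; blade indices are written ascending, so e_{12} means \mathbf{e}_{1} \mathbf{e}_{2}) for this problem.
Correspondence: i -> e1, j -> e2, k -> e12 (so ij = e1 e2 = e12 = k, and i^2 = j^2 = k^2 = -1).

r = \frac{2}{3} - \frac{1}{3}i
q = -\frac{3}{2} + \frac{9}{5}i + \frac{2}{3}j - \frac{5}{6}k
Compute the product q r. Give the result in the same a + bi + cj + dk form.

In blades: q = -\frac{3}{2} + \frac{9}{5} e_{1} + \frac{2}{3} e_{2} - \frac{5}{6} e_{12}, r = \frac{2}{3} - \frac{1}{3} e_{1}.
Distribute q over r term by term (generator squares from the signature, products reordered to ascending indices): (-\frac{3}{2})*r = -1 + \frac{1}{2} e_{1}; (\frac{9}{5} e_{1})*r = \frac{3}{5} + \frac{6}{5} e_{1}; (\frac{2}{3} e_{2})*r = \frac{4}{9} e_{2} + \frac{2}{9} e_{12}; (-\frac{5}{6} e_{12})*r = \frac{5}{18} e_{2} - \frac{5}{9} e_{12}.
Sum: -\frac{2}{5} + \frac{17}{10} e_{1} + \frac{13}{18} e_{2} - \frac{1}{3} e_{12}; translating back through the correspondence:
Answer: -\frac{2}{5} + \frac{17}{10}i + \frac{13}{18}j - \frac{1}{3}k


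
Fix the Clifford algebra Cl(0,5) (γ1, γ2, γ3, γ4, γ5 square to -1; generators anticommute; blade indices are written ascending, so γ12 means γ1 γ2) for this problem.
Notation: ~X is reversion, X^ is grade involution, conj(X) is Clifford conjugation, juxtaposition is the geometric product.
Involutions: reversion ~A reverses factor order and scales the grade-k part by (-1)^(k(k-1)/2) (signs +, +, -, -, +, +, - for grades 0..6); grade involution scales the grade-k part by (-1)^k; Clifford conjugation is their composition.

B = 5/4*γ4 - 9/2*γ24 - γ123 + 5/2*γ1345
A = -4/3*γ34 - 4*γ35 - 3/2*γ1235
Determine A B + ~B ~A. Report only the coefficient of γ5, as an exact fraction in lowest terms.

first term: 5/3*γ3 - 3/2*γ5 - 10*γ14 + 10/3*γ15 - 6*γ23 - 15/4*γ24 + 4/3*γ124 + 4*γ125 + 5*γ345 + 27/4*γ1345 - 18*γ2345 + 15/8*γ12345
second term: 5/3*γ3 - 3/2*γ5 + 10*γ14 - 10/3*γ15 + 6*γ23 + 15/4*γ24 - 4/3*γ124 - 4*γ125 - 5*γ345 + 27/4*γ1345 - 18*γ2345 + 15/8*γ12345
Answer: -3


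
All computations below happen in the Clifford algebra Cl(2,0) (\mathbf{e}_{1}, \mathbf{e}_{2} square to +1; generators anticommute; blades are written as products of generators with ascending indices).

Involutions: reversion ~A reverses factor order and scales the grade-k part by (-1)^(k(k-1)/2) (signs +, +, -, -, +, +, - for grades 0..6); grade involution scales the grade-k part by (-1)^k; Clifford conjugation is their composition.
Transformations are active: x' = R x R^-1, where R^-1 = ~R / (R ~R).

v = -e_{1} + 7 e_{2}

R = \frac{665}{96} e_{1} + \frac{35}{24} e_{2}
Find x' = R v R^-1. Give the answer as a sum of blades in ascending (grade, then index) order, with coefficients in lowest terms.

~R = \frac{665}{96} e_{1} + \frac{35}{24} e_{2}, and R ~R = \frac{461825}{9216}, so R^-1 = ~R / (\frac{461825}{9216}).
R v = \frac{105}{32} + \frac{4795}{96} e_{1} e_{2}
Answer: \frac{719}{377} e_{1} - \frac{2567}{377} e_{2}


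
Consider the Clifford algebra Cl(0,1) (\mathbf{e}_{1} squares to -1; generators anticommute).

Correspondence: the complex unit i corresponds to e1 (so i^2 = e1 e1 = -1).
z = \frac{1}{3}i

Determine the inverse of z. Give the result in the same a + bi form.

In blades: z = \frac{1}{3} e_{1}.
With qbar = -\frac{1}{3} e_{1} (scalar fixed, mapped units negated), z qbar = \frac{1}{9} (the sum of squared coefficients), so z^-1 = qbar / (\frac{1}{9}) = -3 e_{1}; translating back:
Answer: -3i


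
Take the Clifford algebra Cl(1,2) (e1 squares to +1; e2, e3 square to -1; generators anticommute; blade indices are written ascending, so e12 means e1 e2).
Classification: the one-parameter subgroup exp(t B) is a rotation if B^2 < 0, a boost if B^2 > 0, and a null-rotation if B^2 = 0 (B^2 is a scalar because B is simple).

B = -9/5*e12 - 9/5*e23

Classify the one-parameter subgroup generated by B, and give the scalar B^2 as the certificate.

B^2 term by term: the squares give (-9/5)^2*(e12)^2 + (-9/5)^2*(e23)^2 = 81/25*(+1) + 81/25*(-1) = 0 (each basis 2-blade squares to minus the product of its generators' squares); cross terms between blades sharing an index anticommute and cancel. So B^2 = 0.
Answer: null-rotation, certificate B^2 = 0. Certificate logic: 0 is a conjugation-invariant scalar, so its sign fixes rotation versus boost versus null-rotation outright.


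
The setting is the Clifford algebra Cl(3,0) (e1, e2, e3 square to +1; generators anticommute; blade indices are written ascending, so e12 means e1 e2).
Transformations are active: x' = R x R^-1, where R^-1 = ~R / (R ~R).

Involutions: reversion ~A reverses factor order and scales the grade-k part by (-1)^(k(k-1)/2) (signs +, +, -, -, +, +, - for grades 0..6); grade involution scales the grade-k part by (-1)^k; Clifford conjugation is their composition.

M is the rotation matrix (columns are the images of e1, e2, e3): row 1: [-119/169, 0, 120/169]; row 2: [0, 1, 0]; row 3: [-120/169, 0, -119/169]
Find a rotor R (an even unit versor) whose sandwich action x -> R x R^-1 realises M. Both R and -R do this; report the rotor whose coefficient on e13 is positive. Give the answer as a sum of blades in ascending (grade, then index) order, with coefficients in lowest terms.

Method: write R = a + b12*e12 + b13*e13 + b23*e23 with a^2 + b12^2 + b13^2 + b23^2 = 1 (so R^-1 = ~R). Expanding the columns R e_j ~R gives tr M = 4a^2 - 1 and, from the antisymmetric part, M21 - M12 = -4a*b12, M13 - M31 = 4a*b13, M32 - M23 = -4a*b23.
Here tr M = -69/169, so a^2 = (1 + tr M)/4 = 25/169 and a = ±5/13. Taking a = 5/13: M21 - M12 = 0, M13 - M31 = 240/169, M32 - M23 = 0, giving b12 = 0, b13 = 12/13, b23 = 0, i.e. R = 5/13 + 12/13*e13.
Its e13 coefficient is already positive.
Answer: 5/13 + 12/13*e13. Uniqueness: Spin(3) -> SO(3) maps R and -R to the same rotation of trace -69/169; fixing the sign of the e13 coefficient removes the ambiguity.


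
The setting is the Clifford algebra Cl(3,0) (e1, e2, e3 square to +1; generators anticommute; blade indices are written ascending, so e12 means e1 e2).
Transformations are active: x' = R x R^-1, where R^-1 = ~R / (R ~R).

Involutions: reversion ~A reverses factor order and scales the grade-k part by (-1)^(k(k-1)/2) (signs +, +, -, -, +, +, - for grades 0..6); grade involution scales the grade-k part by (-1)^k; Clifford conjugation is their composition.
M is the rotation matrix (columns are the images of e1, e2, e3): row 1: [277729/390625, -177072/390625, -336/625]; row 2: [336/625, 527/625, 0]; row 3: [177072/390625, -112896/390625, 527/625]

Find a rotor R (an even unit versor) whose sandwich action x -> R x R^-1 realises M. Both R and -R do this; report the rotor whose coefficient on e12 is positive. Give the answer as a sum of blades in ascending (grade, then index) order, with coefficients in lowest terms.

Method: write R = a + b12*e12 + b13*e13 + b23*e23 with a^2 + b12^2 + b13^2 + b23^2 = 1 (so R^-1 = ~R). Expanding the columns R e_j ~R gives tr M = 4a^2 - 1 and, from the antisymmetric part, M21 - M12 = -4a*b12, M13 - M31 = 4a*b13, M32 - M23 = -4a*b23.
Here tr M = 936479/390625, so a^2 = (1 + tr M)/4 = 331776/390625 and a = ±576/625. Taking a = 576/625: M21 - M12 = 387072/390625, M13 - M31 = -387072/390625, M32 - M23 = -112896/390625, giving b12 = -168/625, b13 = -168/625, b23 = 49/625, i.e. R = 576/625 - 168/625*e12 - 168/625*e13 + 49/625*e23.
Its e12 coefficient is negative, so report the other preimage -R.
Answer: -576/625 + 168/625*e12 + 168/625*e13 - 49/625*e23. Uniqueness: Spin(3) -> SO(3) maps R and -R to the same rotation of trace 936479/390625; fixing the sign of the e12 coefficient removes the ambiguity.


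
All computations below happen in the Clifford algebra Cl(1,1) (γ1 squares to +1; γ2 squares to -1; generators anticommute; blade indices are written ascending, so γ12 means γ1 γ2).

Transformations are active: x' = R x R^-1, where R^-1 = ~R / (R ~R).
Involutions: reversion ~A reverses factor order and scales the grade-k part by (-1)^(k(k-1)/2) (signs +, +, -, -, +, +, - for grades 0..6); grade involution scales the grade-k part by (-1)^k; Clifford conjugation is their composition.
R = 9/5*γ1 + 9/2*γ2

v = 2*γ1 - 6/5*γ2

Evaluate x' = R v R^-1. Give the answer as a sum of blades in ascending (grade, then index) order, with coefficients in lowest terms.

~R = 9/5*γ1 + 9/2*γ2, and R ~R = -1701/100, so R^-1 = ~R / (-1701/100).
R v = 9 - 279/25*γ12
Answer: -82/21*γ1 - 374/105*γ2


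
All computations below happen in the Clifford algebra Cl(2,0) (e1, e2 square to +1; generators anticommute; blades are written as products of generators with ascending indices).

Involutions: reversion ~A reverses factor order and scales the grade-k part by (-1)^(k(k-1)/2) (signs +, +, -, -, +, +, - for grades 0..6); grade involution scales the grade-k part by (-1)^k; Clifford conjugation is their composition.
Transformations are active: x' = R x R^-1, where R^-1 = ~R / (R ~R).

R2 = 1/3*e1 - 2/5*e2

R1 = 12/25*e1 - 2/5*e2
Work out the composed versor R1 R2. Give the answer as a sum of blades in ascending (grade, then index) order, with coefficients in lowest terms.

Distribute over the terms of R1 (each basis-blade product reordered to ascending indices, repeated generators contracted through their squares):
(12/25*e1) R2 = 4/25 - 24/125*e1 e2
(-2/5*e2) R2 = 4/25 + 2/15*e1 e2
Summing the partial products and collecting blades:
Answer: 8/25 - 22/375*e1 e2


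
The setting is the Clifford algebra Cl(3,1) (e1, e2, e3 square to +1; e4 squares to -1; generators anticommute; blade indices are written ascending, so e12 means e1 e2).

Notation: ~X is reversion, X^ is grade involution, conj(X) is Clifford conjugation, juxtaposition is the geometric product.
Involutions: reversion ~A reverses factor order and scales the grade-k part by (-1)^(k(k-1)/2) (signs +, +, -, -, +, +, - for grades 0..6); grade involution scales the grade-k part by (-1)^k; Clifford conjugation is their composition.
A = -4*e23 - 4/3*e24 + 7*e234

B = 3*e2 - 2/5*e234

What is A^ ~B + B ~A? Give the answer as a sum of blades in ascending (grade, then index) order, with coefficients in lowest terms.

first term: -14/5 + 188/15*e3 + 28/5*e4 - 21*e34
second term: 14/5 + 188/15*e3 + 28/5*e4 - 21*e34
Answer: 376/15*e3 + 56/5*e4 - 42*e34


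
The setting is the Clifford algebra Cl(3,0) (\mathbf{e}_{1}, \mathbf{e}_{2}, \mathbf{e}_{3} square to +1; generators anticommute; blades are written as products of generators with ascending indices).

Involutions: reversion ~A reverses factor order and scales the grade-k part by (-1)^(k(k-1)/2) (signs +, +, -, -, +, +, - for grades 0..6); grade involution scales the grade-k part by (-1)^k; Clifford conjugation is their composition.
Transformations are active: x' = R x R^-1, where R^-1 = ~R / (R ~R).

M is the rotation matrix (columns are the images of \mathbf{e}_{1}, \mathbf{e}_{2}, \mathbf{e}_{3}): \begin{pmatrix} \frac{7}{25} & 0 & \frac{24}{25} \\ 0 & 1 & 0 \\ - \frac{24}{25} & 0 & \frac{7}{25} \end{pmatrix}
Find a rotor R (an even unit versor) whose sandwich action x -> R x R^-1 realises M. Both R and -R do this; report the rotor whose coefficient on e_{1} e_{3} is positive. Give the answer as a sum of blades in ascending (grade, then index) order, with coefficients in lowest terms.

Method: write R = a + b12*e_{1} e_{2} + b13*e_{1} e_{3} + b23*e_{2} e_{3} with a^2 + b12^2 + b13^2 + b23^2 = 1 (so R^-1 = ~R). Expanding the columns R e_j ~R gives tr M = 4a^2 - 1 and, from the antisymmetric part, M21 - M12 = -4a*b12, M13 - M31 = 4a*b13, M32 - M23 = -4a*b23.
Here tr M = \frac{39}{25}, so a^2 = (1 + tr M)/4 = \frac{16}{25} and a = ±\frac{4}{5}. Taking a = \frac{4}{5}: M21 - M12 = 0, M13 - M31 = \frac{48}{25}, M32 - M23 = 0, giving b12 = 0, b13 = \frac{3}{5}, b23 = 0, i.e. R = \frac{4}{5} + \frac{3}{5} e_{1} e_{3}.
Its e_{1} e_{3} coefficient is already positive.
Answer: \frac{4}{5} + \frac{3}{5} e_{1} e_{3}. Key observation: the double cover Spin(3) -> SO(3) sends R and -R to the same matrix (trace \frac{39}{25} here), so the stated sign of the e_{1} e_{3} coefficient is what selects one sheet.


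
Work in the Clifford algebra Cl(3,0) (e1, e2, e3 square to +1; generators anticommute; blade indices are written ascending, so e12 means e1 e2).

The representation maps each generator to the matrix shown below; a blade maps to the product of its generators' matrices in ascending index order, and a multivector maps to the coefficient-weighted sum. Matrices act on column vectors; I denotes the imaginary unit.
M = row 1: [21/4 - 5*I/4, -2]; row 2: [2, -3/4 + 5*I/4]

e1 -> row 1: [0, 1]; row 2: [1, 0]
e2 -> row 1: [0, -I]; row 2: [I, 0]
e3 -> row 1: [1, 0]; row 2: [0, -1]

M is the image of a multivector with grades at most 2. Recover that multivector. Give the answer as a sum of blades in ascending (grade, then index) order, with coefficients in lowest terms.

Method: 1, rho(e1), rho(e2), rho(e3) form a trace-orthogonal basis of the 2x2 complex matrices (tr(X Y) = 2 if X = Y, else 0), so M = m0*1 + m1*rho(e1) + m2*rho(e2) + m3*rho(e3) with m0 = tr(M)/2 = 9/4, m1 = tr(M rho(e1))/2 = 0, m2 = tr(M rho(e2))/2 = -2*I, m3 = tr(M rho(e3))/2 = 3 - 5*I/4.
Multiplying table entries, the bivector images are rho(e12) = I*rho(e3), rho(e13) = -I*rho(e2), rho(e23) = I*rho(e1); with real blade coefficients the real parts of m0..m3 are the coefficients of 1, e1, e2, e3 and the imaginary parts give the bivectors (e23: Im m1, e13: -Im m2, e12: Im m3).
Answer: 9/4 + 3*e3 - 5/4*e12 + 2*e13


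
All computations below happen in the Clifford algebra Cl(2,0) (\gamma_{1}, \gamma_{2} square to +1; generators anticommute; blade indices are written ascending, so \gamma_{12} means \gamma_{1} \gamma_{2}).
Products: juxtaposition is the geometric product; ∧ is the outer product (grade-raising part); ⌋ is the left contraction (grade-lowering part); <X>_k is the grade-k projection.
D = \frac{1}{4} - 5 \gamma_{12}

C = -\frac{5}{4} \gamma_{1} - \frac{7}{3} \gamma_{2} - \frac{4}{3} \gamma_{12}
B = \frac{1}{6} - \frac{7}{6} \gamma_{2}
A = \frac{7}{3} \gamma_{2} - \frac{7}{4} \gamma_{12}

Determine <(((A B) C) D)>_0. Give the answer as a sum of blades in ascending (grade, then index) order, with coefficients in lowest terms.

step 1: -\frac{49}{18} + \frac{49}{24} \gamma_{1} + \frac{7}{18} \gamma_{2} - \frac{7}{24} \gamma_{12}
step 2: -\frac{3325}{864} + \frac{497}{108} \gamma_{1} + \frac{2821}{864} \gamma_{2} - \frac{35}{54} \gamma_{12}
step 3: -\frac{14525}{3456} + \frac{5033}{288} \gamma_{1} - \frac{76699}{3456} \gamma_{2} + \frac{5495}{288} \gamma_{12}
step 4: -\frac{14525}{3456}
Answer: -\frac{14525}{3456}


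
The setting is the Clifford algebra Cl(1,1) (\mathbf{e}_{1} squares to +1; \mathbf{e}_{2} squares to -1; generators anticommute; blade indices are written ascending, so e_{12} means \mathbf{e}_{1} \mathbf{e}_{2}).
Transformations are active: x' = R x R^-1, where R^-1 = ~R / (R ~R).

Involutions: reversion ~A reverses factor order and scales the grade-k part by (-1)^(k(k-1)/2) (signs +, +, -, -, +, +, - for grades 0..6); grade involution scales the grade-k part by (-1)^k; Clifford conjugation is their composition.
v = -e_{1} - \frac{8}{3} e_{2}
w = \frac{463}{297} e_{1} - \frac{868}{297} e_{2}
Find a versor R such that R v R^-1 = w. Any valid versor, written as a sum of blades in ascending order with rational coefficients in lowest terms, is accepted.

Equal squares first: v^2 = w^2 = -\frac{55}{9}. Then v + w = \frac{166}{297} e_{1} - \frac{1660}{297} e_{2} is a versor taking v to w, provided it is invertible.
Answer: \frac{166}{297} e_{1} - \frac{1660}{297} e_{2}


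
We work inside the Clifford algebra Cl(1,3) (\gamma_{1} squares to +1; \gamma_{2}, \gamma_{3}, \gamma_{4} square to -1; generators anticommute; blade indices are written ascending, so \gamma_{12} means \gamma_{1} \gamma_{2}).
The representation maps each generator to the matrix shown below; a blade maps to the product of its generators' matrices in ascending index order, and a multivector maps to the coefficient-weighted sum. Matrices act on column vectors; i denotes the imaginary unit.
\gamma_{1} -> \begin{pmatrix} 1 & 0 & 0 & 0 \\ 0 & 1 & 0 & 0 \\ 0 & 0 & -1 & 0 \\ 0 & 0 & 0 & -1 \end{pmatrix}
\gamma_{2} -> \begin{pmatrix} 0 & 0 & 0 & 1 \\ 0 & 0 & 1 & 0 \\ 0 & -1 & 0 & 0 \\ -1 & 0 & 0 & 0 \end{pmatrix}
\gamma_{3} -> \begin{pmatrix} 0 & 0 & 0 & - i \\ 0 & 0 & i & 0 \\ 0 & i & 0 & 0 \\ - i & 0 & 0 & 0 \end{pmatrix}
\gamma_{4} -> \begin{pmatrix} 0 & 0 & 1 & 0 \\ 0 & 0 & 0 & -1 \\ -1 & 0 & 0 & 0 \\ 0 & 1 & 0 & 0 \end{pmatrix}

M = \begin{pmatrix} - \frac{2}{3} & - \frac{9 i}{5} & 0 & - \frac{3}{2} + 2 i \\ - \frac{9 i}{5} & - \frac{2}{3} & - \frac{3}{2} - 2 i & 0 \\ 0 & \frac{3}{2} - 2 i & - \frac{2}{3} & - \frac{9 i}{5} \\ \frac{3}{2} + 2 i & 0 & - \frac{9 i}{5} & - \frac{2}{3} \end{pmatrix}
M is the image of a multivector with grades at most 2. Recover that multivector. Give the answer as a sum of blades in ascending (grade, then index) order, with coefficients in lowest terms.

Method: the blade images are trace-orthogonal — tr(rho(e_A) rho(e_B)^-1) = 4 if A = B and 0 otherwise — and rho(e_A)^-1 = (e_A)^2 * rho(e_A) with (e_A)^2 = +1 or -1, so the coefficient of e_A in the preimage is (e_A)^2 * tr(M rho(e_A))/4.
Nonzero projections over blades of grade <= 2: 1: (1)^2 = +1, tr(M 1) = - \frac{8}{3}, coefficient -\frac{2}{3}; \gamma_{2}: (\gamma_{2})^2 = -1, tr(M rho(\gamma_{2})) = 6, coefficient -\frac{3}{2}; \gamma_{3}: (\gamma_{3})^2 = -1, tr(M rho(\gamma_{3})) = 8, coefficient -2; \gamma_{34}: (\gamma_{34})^2 = -1, tr(M rho(\gamma_{34})) = - \frac{36}{5}, coefficient \frac{9}{5}. Every other blade of grade <= 2 projects to 0.
Answer: -\frac{2}{3} - \frac{3}{2} \gamma_{2} - 2 \gamma_{3} + \frac{9}{5} \gamma_{34}


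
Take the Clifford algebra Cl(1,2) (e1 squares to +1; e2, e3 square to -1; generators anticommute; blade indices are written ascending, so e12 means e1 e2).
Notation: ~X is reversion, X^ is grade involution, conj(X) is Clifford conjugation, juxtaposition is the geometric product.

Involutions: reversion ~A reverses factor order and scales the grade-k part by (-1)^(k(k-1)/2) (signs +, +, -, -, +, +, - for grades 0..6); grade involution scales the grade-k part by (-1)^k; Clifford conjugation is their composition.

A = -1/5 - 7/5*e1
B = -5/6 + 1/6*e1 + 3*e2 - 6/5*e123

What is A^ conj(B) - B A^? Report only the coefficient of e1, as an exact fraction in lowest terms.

first term: -1/15 - 17/15*e1 + 3/5*e2 - 21/5*e12 - 42/25*e23 + 6/25*e123
second term: 2/5 - 6/5*e1 - 3/5*e2 - 21/5*e12 - 42/25*e23 + 6/25*e123
Answer: 1/15


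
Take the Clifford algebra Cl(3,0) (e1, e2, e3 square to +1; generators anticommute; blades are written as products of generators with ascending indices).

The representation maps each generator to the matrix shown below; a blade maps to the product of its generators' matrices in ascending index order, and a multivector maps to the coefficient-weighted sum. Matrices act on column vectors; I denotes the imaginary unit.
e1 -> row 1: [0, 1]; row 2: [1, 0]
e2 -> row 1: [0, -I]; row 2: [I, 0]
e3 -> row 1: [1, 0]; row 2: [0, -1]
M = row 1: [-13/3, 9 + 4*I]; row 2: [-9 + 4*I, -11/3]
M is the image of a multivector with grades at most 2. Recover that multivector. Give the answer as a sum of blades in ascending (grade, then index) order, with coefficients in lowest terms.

Method: 1, rho(e1), rho(e2), rho(e3) form a trace-orthogonal basis of the 2x2 complex matrices (tr(X Y) = 2 if X = Y, else 0), so M = m0*1 + m1*rho(e1) + m2*rho(e2) + m3*rho(e3) with m0 = tr(M)/2 = -4, m1 = tr(M rho(e1))/2 = 4*I, m2 = tr(M rho(e2))/2 = 9*I, m3 = tr(M rho(e3))/2 = -1/3.
Multiplying table entries, the bivector images are rho(e1 e2) = I*rho(e3), rho(e1 e3) = -I*rho(e2), rho(e2 e3) = I*rho(e1); with real blade coefficients the real parts of m0..m3 are the coefficients of 1, e1, e2, e3 and the imaginary parts give the bivectors (e2 e3: Im m1, e1 e3: -Im m2, e1 e2: Im m3).
Answer: -4 - 1/3*e3 - 9*e1 e3 + 4*e2 e3


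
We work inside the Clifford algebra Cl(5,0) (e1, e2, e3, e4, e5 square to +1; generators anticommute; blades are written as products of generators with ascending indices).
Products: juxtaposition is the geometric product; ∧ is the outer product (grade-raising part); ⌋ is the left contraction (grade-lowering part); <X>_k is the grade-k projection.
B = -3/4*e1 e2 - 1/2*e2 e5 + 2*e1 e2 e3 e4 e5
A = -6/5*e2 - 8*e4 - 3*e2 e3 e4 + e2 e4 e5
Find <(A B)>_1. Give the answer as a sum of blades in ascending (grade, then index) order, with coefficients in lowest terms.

step 1: -9/10*e1 - 1/2*e4 + 3/5*e5 + 2*e1 e3 - 6*e1 e5 + 6*e1 e2 e4 - 9/4*e1 e3 e4 + 3/4*e1 e4 e5 - 4*e2 e4 e5 + 3/2*e3 e4 e5 + 16*e1 e2 e3 e5 + 12/5*e1 e3 e4 e5
step 2: -9/10*e1 - 1/2*e4 + 3/5*e5
Answer: -9/10*e1 - 1/2*e4 + 3/5*e5


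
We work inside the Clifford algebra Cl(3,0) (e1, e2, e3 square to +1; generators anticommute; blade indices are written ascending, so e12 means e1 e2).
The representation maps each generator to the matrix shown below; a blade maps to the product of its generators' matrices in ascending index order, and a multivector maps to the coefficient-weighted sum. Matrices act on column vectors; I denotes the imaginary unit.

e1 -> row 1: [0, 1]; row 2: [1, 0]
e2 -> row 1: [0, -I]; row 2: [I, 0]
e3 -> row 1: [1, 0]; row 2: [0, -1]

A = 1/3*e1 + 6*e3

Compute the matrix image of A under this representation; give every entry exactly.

M = (1/3)*rho(e1) + (6)*rho(e3), summed entrywise:
Answer: row 1: [6, 1/3]; row 2: [1/3, -6]


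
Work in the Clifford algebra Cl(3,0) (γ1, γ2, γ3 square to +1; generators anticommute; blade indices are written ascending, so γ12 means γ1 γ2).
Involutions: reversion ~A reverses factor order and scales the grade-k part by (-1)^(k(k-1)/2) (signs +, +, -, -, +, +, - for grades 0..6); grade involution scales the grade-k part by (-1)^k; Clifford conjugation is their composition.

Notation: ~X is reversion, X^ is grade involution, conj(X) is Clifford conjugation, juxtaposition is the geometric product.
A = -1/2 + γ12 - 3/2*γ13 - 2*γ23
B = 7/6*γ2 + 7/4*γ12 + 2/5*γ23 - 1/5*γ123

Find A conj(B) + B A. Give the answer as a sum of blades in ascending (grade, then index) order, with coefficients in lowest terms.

first term: 19/20 - 47/30*γ1 + 53/60*γ2 - 32/15*γ3 + 11/40*γ12 - 39/10*γ13 + 113/40*γ23 - 33/20*γ123
second term: -19/20 - 47/30*γ1 - 17/60*γ2 - 32/15*γ3 - 59/40*γ12 - 39/10*γ13 + 97/40*γ23 + 37/20*γ123
Answer: -47/15*γ1 + 3/5*γ2 - 64/15*γ3 - 6/5*γ12 - 39/5*γ13 + 21/4*γ23 + 1/5*γ123


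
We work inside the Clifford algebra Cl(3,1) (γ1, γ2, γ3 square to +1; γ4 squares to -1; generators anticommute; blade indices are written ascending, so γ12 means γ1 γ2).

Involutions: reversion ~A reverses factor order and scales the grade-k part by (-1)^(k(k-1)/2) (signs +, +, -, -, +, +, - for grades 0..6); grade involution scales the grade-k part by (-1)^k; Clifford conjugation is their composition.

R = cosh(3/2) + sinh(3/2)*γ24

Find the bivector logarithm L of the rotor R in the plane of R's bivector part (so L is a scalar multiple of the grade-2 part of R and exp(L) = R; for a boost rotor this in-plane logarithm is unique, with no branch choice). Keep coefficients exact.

The scalar part of R is cosh(3/2), which determines |rapidity| via cosh; the sign lives in the bivector part, and pairing them (bivector part over sinh of the rapidity = the plane) gives the unique in-plane L = rapidity * plane.
Concretely: cosh(rapidity) = cosh(3/2) gives rapidity = ±3/2, and since rapidity/sinh(rapidity) is even the sign is immaterial: L = (rapidity/sinh(rapidity)) * <R>_2 = (3/(2*sinh(3/2))) * <R>_2.
Answer: 3/2*γ24


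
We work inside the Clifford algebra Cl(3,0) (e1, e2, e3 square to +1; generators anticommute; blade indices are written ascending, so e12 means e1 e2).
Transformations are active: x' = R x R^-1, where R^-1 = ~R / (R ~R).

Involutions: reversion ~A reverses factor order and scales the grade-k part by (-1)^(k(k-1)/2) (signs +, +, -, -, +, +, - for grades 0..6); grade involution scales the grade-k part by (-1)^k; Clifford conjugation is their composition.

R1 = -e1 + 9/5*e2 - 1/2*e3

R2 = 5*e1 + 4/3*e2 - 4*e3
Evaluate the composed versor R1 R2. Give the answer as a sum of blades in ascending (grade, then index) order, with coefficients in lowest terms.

Distribute over the terms of R1 (each basis-blade product reordered to ascending indices, repeated generators contracted through their squares):
(-e1) R2 = -5 - 4/3*e12 + 4*e13
(9/5*e2) R2 = 12/5 - 9*e12 - 36/5*e23
(-1/2*e3) R2 = 2 + 5/2*e13 + 2/3*e23
Summing the partial products and collecting blades:
Answer: -3/5 - 31/3*e12 + 13/2*e13 - 98/15*e23


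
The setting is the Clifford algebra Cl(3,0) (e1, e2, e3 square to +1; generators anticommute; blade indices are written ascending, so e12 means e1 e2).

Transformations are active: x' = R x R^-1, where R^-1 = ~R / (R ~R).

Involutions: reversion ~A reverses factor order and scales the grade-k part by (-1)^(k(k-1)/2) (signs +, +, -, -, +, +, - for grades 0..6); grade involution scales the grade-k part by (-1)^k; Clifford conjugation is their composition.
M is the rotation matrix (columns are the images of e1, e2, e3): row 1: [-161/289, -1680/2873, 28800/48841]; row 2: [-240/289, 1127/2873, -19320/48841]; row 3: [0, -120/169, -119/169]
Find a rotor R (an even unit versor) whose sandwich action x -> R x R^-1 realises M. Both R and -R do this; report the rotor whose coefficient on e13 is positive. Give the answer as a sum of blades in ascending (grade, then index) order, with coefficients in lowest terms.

Method: write R = a + b12*e12 + b13*e13 + b23*e23 with a^2 + b12^2 + b13^2 + b23^2 = 1 (so R^-1 = ~R). Expanding the columns R e_j ~R gives tr M = 4a^2 - 1 and, from the antisymmetric part, M21 - M12 = -4a*b12, M13 - M31 = 4a*b13, M32 - M23 = -4a*b23.
Here tr M = -42441/48841, so a^2 = (1 + tr M)/4 = 1600/48841 and a = ±40/221. Taking a = 40/221: M21 - M12 = -12000/48841, M13 - M31 = 28800/48841, M32 - M23 = -15360/48841, giving b12 = 75/221, b13 = 180/221, b23 = 96/221, i.e. R = 40/221 + 75/221*e12 + 180/221*e13 + 96/221*e23.
Its e13 coefficient is already positive.
Answer: 40/221 + 75/221*e12 + 180/221*e13 + 96/221*e23. Sheet selection: the two-to-one cover makes ±R indistinguishable at the matrix level (trace -42441/48841), so uniqueness comes from the required sign on e13.


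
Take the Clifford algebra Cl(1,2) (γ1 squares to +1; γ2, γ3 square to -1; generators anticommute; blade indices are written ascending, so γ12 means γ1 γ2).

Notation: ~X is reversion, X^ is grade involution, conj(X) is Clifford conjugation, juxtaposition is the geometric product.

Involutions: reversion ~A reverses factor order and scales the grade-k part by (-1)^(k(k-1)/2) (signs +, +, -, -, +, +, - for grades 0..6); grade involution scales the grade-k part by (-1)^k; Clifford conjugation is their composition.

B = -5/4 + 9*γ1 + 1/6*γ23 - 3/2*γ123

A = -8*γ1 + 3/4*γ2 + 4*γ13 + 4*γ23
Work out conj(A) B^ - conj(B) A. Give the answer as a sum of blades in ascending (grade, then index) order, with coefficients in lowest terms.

first term: -214/3 - 4*γ1 + 111/16*γ2 - 287/8*γ3 - 89/12*γ12 + 31/8*γ13 + 17*γ23 + 112/3*γ123
second term: 218/3 + 16*γ1 + 81/16*γ2 - 289/8*γ3 - 73/12*γ12 - 49/8*γ13 + 7*γ23 - 104/3*γ123
Answer: -144 - 20*γ1 + 15/8*γ2 + 1/4*γ3 - 4/3*γ12 + 10*γ13 + 10*γ23 + 72*γ123


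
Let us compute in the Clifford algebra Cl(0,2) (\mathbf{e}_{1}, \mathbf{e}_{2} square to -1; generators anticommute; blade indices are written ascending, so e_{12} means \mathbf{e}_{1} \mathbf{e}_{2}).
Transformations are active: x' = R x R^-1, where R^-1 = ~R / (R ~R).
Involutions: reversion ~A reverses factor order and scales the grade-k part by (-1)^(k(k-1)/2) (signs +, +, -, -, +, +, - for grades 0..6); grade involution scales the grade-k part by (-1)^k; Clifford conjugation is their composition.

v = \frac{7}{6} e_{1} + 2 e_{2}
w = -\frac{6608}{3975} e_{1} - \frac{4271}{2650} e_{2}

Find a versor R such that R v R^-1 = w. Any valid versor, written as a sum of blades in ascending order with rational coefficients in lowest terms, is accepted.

Key observation: q(v) = q(w) = -\frac{193}{36} (sandwiches preserve the norm), so R = v + w = -\frac{3941}{7950} e_{1} + \frac{1029}{2650} e_{2} works whenever it is invertible — the component of v along it is kept and (v - w)/2 reverses, sending v to w.
Answer: -\frac{3941}{7950} e_{1} + \frac{1029}{2650} e_{2}


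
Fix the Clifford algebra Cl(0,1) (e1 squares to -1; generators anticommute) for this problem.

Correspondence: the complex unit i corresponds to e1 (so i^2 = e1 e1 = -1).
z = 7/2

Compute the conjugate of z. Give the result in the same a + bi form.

In blades: z = 7/2.
Conjugation here is Clifford conjugation: the scalar is fixed and the grade-1 and grade-2 blades all flip sign, giving 7/2; translating back:
Answer: 7/2


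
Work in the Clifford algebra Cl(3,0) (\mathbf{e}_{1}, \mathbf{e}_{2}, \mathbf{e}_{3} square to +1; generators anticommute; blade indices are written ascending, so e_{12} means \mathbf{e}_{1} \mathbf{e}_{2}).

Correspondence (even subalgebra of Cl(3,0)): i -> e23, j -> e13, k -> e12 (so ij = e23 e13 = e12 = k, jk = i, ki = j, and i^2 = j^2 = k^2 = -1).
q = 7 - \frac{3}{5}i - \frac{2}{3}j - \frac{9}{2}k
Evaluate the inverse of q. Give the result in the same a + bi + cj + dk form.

In blades: q = 7 - \frac{9}{2} e_{12} - \frac{2}{3} e_{13} - \frac{3}{5} e_{23}.
With qbar = 7 + \frac{9}{2} e_{12} + \frac{2}{3} e_{13} + \frac{3}{5} e_{23} (scalar fixed, mapped units negated), q qbar = \frac{63049}{900} (the sum of squared coefficients), so q^-1 = qbar / (\frac{63049}{900}) = \frac{900}{9007} + \frac{4050}{63049} e_{12} + \frac{600}{63049} e_{13} + \frac{540}{63049} e_{23}; translating back:
Answer: \frac{900}{9007} + \frac{540}{63049}i + \frac{600}{63049}j + \frac{4050}{63049}k
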